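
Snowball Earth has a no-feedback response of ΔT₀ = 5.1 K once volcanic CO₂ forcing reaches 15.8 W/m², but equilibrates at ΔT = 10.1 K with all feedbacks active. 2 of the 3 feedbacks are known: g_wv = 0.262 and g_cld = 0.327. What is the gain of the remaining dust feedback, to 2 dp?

-0.09

Amplification A = ΔT/ΔT₀ = 10.1/5.1 = 1.98.
Total gain g = 1 − 1/A = 1 − 1/1.98 = 0.4949.
Known gains sum to 0.262 + 0.327 = 0.589.
g_dust = 0.4949 − 0.589 = -0.09.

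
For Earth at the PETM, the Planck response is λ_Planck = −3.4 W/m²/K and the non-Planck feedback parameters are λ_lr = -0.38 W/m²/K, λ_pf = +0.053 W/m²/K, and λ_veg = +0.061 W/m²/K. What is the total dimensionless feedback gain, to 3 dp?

-0.078

Convert to gains: g_lr = -0.38/3.4 = -0.1118; g_pf = 0.053/3.4 = 0.01559; g_veg = 0.061/3.4 = 0.01794.
Total gain g = -0.07827.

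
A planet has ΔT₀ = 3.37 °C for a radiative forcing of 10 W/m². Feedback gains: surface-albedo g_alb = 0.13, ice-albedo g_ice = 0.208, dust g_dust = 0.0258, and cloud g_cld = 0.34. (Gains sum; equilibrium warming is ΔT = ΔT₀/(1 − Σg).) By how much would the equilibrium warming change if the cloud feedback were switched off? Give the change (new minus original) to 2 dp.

-6.08 °C

Original: g = 0.7038, ΔT = 3.37/(1−0.7038) = 11.3774 °C.
Without cloud: g' = 0.3638, ΔT' = 3.37/(1−0.3638) = 5.2971 °C.
Change = 5.2971 − 11.3774 = -6.08 °C.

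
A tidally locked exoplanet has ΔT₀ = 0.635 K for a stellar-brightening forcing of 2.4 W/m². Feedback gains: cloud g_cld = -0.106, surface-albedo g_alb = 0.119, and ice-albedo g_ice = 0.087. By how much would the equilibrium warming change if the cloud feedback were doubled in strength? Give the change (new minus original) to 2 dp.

-0.07 K

Original: g = 0.1, ΔT = 0.635/(1−0.1) = 0.7056 K.
With doubled cloud: g' = -0.006, ΔT' = 0.635/(1+0.006) = 0.6312 K.
Change = 0.6312 − 0.7056 = -0.07 K.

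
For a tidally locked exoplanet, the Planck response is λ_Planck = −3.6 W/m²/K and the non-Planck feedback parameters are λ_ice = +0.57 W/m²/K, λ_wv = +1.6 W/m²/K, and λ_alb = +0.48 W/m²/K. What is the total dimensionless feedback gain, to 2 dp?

Convert to gains: g_ice = 0.57/3.6 = 0.1583; g_wv = 1.6/3.6 = 0.4444; g_alb = 0.48/3.6 = 0.1333.
Total gain g = 0.736.

0.74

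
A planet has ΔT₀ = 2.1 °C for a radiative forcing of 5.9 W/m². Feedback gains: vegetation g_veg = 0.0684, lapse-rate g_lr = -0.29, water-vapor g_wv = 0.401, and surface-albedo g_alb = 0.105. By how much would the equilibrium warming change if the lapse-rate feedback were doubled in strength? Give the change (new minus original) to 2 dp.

-0.85 °C

Original: g = 0.2844, ΔT = 2.1/(1−0.2844) = 2.9346 °C.
With doubled lapse-rate: g' = -0.0056, ΔT' = 2.1/(1+0.0056) = 2.0883 °C.
Change = 2.0883 − 2.9346 = -0.85 °C.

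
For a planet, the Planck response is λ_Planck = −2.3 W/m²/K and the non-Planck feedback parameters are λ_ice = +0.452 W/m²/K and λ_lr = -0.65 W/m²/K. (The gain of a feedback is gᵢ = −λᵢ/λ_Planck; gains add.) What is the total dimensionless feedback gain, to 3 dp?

-0.086

Convert to gains: g_ice = 0.452/2.3 = 0.1965; g_lr = -0.65/2.3 = -0.2826.
Total gain g = -0.0861.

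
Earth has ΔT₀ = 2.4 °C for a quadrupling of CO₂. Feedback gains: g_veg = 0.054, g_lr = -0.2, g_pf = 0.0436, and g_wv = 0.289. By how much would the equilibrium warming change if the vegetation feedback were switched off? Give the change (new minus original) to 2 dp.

Original: g = 0.1866, ΔT = 2.4/(1−0.1866) = 2.9506 °C.
Without vegetation: g' = 0.1326, ΔT' = 2.4/(1−0.1326) = 2.7669 °C.
Change = 2.7669 − 2.9506 = -0.18 °C.

-0.18 °C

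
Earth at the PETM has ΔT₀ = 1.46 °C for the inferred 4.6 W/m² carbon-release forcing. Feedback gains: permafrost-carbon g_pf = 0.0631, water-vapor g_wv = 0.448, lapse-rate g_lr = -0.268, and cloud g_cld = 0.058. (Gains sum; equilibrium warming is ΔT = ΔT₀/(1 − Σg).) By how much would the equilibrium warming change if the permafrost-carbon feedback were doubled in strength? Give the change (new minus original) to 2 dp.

Original: g = 0.3011, ΔT = 1.46/(1−0.3011) = 2.0890 °C.
With doubled permafrost-carbon: g' = 0.3642, ΔT' = 1.46/(1−0.3642) = 2.2963 °C.
Change = 2.2963 − 2.0890 = 0.21 °C.

0.21 °C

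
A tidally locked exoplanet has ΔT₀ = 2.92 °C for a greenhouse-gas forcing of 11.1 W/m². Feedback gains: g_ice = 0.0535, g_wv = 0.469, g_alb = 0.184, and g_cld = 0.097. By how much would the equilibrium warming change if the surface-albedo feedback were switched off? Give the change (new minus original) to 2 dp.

-7.19 °C

Original: g = 0.8035, ΔT = 2.92/(1−0.8035) = 14.8601 °C.
Without surface-albedo: g' = 0.6195, ΔT' = 2.92/(1−0.6195) = 7.6741 °C.
Change = 7.6741 − 14.8601 = -7.19 °C.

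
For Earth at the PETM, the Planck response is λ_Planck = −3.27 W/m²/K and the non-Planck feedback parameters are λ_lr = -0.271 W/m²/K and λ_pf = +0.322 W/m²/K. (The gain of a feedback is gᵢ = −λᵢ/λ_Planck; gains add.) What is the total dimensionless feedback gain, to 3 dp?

Convert to gains: g_lr = -0.271/3.27 = -0.08287; g_pf = 0.322/3.27 = 0.09847.
Total gain g = 0.0156.

0.016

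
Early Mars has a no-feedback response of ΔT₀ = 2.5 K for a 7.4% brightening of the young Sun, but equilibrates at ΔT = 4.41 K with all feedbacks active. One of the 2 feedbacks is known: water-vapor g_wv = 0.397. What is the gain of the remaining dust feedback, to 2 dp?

0.04

Amplification A = ΔT/ΔT₀ = 4.41/2.5 = 1.764.
Total gain g = 1 − 1/A = 1 − 1/1.764 = 0.4331.
The known gain is 0.397.
g_dust = 0.4331 − 0.397 = 0.04.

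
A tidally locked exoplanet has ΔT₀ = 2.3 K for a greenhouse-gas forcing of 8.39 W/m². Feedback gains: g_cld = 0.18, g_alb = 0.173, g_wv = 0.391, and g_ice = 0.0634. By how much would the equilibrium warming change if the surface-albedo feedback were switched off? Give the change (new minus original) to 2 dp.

-5.65 K

Original: g = 0.8074, ΔT = 2.3/(1−0.8074) = 11.9418 K.
Without surface-albedo: g' = 0.6344, ΔT' = 2.3/(1−0.6344) = 6.2910 K.
Change = 6.2910 − 11.9418 = -5.65 K.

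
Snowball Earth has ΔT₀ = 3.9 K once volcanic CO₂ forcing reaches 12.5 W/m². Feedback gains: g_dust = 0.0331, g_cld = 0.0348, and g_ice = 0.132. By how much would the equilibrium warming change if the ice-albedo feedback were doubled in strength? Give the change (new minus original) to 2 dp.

Original: g = 0.1999, ΔT = 3.9/(1−0.1999) = 4.8744 K.
With doubled ice-albedo: g' = 0.3319, ΔT' = 3.9/(1−0.3319) = 5.8374 K.
Change = 5.8374 − 4.8744 = 0.96 K.

0.96 K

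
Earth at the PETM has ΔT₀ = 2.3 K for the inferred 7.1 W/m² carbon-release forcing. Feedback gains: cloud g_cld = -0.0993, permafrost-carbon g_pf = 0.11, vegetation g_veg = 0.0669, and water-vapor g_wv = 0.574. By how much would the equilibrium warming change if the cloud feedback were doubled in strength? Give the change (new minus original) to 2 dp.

Original: g = 0.6516, ΔT = 2.3/(1−0.6516) = 6.6016 K.
With doubled cloud: g' = 0.5523, ΔT' = 2.3/(1−0.5523) = 5.1374 K.
Change = 5.1374 − 6.6016 = -1.46 K.

-1.46 K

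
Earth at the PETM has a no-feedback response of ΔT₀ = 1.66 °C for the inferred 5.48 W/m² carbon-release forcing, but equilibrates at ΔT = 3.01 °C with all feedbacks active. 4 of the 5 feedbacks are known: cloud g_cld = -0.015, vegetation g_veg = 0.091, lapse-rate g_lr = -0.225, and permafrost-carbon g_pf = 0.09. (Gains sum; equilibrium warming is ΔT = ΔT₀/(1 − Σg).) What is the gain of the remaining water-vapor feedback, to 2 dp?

Amplification A = ΔT/ΔT₀ = 3.01/1.66 = 1.813.
Total gain g = 1 − 1/A = 1 − 1/1.813 = 0.4484.
Known gains sum to -0.015 + 0.091 − 0.225 + 0.09 = -0.059.
g_wv = 0.4484 + 0.059 = 0.51.

0.51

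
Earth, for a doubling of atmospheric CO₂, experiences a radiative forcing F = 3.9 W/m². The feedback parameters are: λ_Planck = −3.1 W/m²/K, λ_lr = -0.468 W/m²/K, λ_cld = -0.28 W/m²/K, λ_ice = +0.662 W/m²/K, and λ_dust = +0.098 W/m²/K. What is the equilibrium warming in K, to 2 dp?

1.26 K

Net feedback parameter λ = (−3.1) + (-0.468) + (-0.28) + (+0.662) + (+0.098) = -3.088 W/m²/K.
ΔT = −F/λ = −3.9/(-3.088) = 1.26 K.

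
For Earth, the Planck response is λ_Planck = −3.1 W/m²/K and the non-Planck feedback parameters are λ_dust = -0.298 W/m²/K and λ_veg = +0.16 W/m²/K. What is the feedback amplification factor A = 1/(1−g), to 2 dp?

Convert to gains: g_dust = -0.298/3.1 = -0.09613; g_veg = 0.16/3.1 = 0.05161.
Total gain g = -0.04452.
A = 1/(1 + 0.04452) = 0.96.

0.96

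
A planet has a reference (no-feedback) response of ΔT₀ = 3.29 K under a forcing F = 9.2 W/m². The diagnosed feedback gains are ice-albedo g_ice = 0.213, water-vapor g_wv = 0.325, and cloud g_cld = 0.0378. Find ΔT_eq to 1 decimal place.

7.8 K

Total gain g = 0.213 + 0.325 + 0.0378 = 0.5758.
Amplification A = 1/(1 − 0.5758) = 2.357.
ΔT = 3.29 × 2.357 = 7.8 K.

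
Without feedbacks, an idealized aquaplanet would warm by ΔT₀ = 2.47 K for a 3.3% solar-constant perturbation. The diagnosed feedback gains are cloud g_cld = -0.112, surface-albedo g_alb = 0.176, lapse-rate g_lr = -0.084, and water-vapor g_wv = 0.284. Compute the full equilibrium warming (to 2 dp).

3.36 K

Total gain g = -0.112 + 0.176 − 0.084 + 0.284 = 0.264.
Amplification A = 1/(1 − 0.264) = 1.359.
ΔT = 2.47 × 1.359 = 3.36 K.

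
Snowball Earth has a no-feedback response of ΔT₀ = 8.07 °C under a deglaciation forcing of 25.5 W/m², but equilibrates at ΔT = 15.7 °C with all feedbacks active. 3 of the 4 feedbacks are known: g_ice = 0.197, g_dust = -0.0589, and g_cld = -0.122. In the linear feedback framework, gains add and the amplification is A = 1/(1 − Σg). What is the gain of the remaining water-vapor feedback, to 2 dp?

Amplification A = ΔT/ΔT₀ = 15.7/8.07 = 1.945.
Total gain g = 1 − 1/A = 1 − 1/1.945 = 0.4859.
Known gains sum to 0.197 − 0.0589 − 0.122 = 0.0161.
g_wv = 0.4859 − 0.0161 = 0.47.

0.47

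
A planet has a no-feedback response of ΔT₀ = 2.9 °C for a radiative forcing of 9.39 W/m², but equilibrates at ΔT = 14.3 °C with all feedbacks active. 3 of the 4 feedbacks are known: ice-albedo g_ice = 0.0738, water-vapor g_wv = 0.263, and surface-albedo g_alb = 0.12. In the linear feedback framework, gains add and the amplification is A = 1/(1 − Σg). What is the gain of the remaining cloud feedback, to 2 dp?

Amplification A = ΔT/ΔT₀ = 14.3/2.9 = 4.931.
Total gain g = 1 − 1/A = 1 − 1/4.931 = 0.7972.
Known gains sum to 0.0738 + 0.263 + 0.12 = 0.4568.
g_cld = 0.7972 − 0.4568 = 0.34.

0.34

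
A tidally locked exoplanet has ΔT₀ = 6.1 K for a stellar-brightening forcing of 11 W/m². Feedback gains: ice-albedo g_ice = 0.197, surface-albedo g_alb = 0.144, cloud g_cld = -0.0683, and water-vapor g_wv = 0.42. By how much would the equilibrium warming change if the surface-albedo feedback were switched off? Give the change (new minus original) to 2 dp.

Original: g = 0.6927, ΔT = 6.1/(1−0.6927) = 19.8503 K.
Without surface-albedo: g' = 0.5487, ΔT' = 6.1/(1−0.5487) = 13.5165 K.
Change = 13.5165 − 19.8503 = -6.33 K.

-6.33 K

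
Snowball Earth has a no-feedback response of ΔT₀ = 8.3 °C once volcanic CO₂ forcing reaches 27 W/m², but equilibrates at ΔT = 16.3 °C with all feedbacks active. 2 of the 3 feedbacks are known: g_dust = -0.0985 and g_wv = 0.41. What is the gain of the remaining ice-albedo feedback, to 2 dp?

Amplification A = ΔT/ΔT₀ = 16.3/8.3 = 1.964.
Total gain g = 1 − 1/A = 1 − 1/1.964 = 0.4908.
Known gains sum to -0.0985 + 0.41 = 0.3115.
g_ice = 0.4908 − 0.3115 = 0.18.

0.18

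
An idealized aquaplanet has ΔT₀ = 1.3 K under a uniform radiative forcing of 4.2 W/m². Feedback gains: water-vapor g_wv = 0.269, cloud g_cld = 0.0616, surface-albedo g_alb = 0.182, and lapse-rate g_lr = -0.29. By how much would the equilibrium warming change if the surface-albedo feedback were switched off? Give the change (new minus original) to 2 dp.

Original: g = 0.2226, ΔT = 1.3/(1−0.2226) = 1.6722 K.
Without surface-albedo: g' = 0.0406, ΔT' = 1.3/(1−0.0406) = 1.3550 K.
Change = 1.3550 − 1.6722 = -0.32 K.

-0.32 K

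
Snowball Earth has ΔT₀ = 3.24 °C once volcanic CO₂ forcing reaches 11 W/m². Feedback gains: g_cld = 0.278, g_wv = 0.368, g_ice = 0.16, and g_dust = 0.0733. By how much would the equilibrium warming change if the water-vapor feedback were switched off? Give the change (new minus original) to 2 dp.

-20.21 °C

Original: g = 0.8793, ΔT = 3.24/(1−0.8793) = 26.8434 °C.
Without water-vapor: g' = 0.5113, ΔT' = 3.24/(1−0.5113) = 6.6298 °C.
Change = 6.6298 − 26.8434 = -20.21 °C.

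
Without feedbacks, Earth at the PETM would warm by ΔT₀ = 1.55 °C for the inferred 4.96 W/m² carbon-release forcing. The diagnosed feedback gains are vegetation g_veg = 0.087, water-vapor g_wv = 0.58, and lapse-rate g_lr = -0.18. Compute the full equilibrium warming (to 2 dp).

3.02 °C

Total gain g = 0.087 + 0.58 − 0.18 = 0.487.
Amplification A = 1/(1 − 0.487) = 1.949.
ΔT = 1.55 × 1.949 = 3.02 °C.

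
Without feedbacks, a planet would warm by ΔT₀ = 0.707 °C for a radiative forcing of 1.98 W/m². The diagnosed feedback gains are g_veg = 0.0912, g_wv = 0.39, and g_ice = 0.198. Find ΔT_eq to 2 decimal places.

Total gain g = 0.0912 + 0.39 + 0.198 = 0.6792.
Amplification A = 1/(1 − 0.6792) = 3.117.
ΔT = 0.707 × 3.117 = 2.20 °C.

2.20 °C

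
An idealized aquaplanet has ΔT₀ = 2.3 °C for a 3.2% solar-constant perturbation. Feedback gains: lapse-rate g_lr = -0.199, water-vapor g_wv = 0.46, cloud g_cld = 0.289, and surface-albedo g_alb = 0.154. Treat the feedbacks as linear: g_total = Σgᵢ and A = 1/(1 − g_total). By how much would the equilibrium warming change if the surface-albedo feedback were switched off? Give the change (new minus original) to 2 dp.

-2.66 °C

Original: g = 0.704, ΔT = 2.3/(1−0.704) = 7.7703 °C.
Without surface-albedo: g' = 0.55, ΔT' = 2.3/(1−0.55) = 5.1111 °C.
Change = 5.1111 − 7.7703 = -2.66 °C.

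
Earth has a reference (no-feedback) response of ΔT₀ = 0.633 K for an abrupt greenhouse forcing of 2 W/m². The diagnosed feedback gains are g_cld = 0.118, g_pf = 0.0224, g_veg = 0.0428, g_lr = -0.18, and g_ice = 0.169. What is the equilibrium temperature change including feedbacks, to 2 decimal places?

0.76 K

Total gain g = 0.118 + 0.0224 + 0.0428 − 0.18 + 0.169 = 0.1722.
Amplification A = 1/(1 − 0.1722) = 1.208.
ΔT = 0.633 × 1.208 = 0.76 K.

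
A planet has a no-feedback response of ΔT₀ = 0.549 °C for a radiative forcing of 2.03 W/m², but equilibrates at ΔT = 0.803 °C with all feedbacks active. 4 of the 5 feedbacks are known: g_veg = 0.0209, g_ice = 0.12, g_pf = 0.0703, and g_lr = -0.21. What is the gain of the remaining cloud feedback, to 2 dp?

Amplification A = ΔT/ΔT₀ = 0.803/0.549 = 1.463.
Total gain g = 1 − 1/A = 1 − 1/1.463 = 0.3165.
Known gains sum to 0.0209 + 0.12 + 0.0703 − 0.21 = 0.0012.
g_cld = 0.3165 − 0.0012 = 0.32.

0.32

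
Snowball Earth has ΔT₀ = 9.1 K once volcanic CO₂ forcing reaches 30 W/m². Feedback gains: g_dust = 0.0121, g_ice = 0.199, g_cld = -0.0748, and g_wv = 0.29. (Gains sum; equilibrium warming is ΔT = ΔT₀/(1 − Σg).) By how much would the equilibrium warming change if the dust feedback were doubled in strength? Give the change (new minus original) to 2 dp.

0.34 K

Original: g = 0.4263, ΔT = 9.1/(1−0.4263) = 15.8619 K.
With doubled dust: g' = 0.4384, ΔT' = 9.1/(1−0.4384) = 16.2037 K.
Change = 16.2037 − 15.8619 = 0.34 K.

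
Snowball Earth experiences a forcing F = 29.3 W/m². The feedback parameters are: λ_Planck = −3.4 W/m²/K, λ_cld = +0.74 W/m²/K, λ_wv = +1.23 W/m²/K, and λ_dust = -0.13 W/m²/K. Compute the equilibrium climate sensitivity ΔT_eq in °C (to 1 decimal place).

Net feedback parameter λ = (−3.4) + (+0.74) + (+1.23) + (-0.13) = -1.56 W/m²/K.
ΔT = −F/λ = −29.3/(-1.56) = 18.8 °C.

18.8 °C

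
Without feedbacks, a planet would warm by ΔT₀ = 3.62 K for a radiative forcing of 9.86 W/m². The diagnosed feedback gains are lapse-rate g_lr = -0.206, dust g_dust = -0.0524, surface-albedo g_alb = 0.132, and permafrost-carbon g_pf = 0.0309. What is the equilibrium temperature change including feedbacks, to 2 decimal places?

3.30 K

Total gain g = -0.206 − 0.0524 + 0.132 + 0.0309 = -0.0955.
Amplification A = 1/(1 + 0.0955) = 0.9128.
ΔT = 3.62 × 0.9128 = 3.30 K.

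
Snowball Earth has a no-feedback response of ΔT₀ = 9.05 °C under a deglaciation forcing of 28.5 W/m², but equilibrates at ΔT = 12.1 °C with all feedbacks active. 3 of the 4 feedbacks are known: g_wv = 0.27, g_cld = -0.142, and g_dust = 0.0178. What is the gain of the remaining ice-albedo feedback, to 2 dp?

0.11

Amplification A = ΔT/ΔT₀ = 12.1/9.05 = 1.337.
Total gain g = 1 − 1/A = 1 − 1/1.337 = 0.2521.
Known gains sum to 0.27 − 0.142 + 0.0178 = 0.1458.
g_ice = 0.2521 − 0.1458 = 0.11.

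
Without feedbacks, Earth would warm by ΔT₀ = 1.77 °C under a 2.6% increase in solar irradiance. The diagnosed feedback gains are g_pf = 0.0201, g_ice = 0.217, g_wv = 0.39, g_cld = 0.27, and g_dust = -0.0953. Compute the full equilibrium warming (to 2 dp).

Total gain g = 0.0201 + 0.217 + 0.39 + 0.27 − 0.0953 = 0.8018.
Amplification A = 1/(1 − 0.8018) = 5.045.
ΔT = 1.77 × 5.045 = 8.93 °C.

8.93 °C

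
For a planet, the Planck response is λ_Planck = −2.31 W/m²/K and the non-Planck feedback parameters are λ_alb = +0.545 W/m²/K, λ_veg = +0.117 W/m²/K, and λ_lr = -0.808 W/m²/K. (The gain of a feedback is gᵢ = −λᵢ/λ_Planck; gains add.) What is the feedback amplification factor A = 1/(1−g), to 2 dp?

0.94

Convert to gains: g_alb = 0.545/2.31 = 0.2359; g_veg = 0.117/2.31 = 0.05065; g_lr = -0.808/2.31 = -0.3498.
Total gain g = -0.06325.
A = 1/(1 + 0.06325) = 0.94.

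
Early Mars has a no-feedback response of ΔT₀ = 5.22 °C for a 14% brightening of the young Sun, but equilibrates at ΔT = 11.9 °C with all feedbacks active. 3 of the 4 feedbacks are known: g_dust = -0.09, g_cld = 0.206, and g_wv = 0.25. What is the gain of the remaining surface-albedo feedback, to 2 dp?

0.20

Amplification A = ΔT/ΔT₀ = 11.9/5.22 = 2.28.
Total gain g = 1 − 1/A = 1 − 1/2.28 = 0.5614.
Known gains sum to -0.09 + 0.206 + 0.25 = 0.366.
g_alb = 0.5614 − 0.366 = 0.20.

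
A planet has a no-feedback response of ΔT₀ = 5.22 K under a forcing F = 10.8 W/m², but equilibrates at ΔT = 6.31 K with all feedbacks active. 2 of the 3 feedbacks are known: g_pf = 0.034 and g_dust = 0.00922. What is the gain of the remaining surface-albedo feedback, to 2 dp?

0.13

Amplification A = ΔT/ΔT₀ = 6.31/5.22 = 1.209.
Total gain g = 1 − 1/A = 1 − 1/1.209 = 0.1729.
Known gains sum to 0.034 + 0.00922 = 0.04322.
g_alb = 0.1729 − 0.04322 = 0.13.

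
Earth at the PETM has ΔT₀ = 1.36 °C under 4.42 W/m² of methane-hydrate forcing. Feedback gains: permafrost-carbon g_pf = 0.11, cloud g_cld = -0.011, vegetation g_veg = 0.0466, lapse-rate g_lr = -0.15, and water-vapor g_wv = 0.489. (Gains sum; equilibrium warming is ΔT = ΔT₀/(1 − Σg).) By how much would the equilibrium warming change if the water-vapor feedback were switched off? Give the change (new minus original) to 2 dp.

Original: g = 0.4846, ΔT = 1.36/(1−0.4846) = 2.6387 °C.
Without water-vapor: g' = -0.0044, ΔT' = 1.36/(1+0.0044) = 1.3540 °C.
Change = 1.3540 − 2.6387 = -1.28 °C.

-1.28 °C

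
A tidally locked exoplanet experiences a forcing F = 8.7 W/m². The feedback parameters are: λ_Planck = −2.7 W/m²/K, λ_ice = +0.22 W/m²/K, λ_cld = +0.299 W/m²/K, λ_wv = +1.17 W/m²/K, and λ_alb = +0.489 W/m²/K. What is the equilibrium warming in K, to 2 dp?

Net feedback parameter λ = (−2.7) + (+0.22) + (+0.299) + (+1.17) + (+0.489) = -0.522 W/m²/K.
ΔT = −F/λ = −8.7/(-0.522) = 16.67 K.

16.67 K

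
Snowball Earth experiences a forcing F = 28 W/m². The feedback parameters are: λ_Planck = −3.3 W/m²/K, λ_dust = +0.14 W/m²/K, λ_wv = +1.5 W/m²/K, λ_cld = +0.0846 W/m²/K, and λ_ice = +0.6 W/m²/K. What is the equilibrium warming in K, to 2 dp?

Net feedback parameter λ = (−3.3) + (+0.14) + (+1.5) + (+0.0846) + (+0.6) = -0.9754 W/m²/K.
ΔT = −F/λ = −28/(-0.9754) = 28.71 K.

28.71 K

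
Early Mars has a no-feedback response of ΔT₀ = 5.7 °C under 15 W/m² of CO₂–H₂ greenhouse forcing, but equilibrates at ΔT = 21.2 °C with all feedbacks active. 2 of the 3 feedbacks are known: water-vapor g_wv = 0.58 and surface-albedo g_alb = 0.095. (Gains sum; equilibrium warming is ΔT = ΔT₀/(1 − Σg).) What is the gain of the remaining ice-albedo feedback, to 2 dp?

Amplification A = ΔT/ΔT₀ = 21.2/5.7 = 3.719.
Total gain g = 1 − 1/A = 1 − 1/3.719 = 0.7311.
Known gains sum to 0.58 + 0.095 = 0.675.
g_ice = 0.7311 − 0.675 = 0.06.

0.06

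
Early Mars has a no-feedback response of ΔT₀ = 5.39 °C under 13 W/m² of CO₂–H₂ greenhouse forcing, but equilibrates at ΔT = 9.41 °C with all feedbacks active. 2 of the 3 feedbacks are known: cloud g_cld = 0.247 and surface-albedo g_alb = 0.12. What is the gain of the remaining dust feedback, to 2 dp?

0.06

Amplification A = ΔT/ΔT₀ = 9.41/5.39 = 1.746.
Total gain g = 1 − 1/A = 1 − 1/1.746 = 0.4273.
Known gains sum to 0.247 + 0.12 = 0.367.
g_dust = 0.4273 − 0.367 = 0.06.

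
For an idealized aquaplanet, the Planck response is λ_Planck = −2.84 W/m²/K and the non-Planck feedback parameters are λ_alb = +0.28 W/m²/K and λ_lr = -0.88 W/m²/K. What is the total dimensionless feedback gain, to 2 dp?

Convert to gains: g_alb = 0.28/2.84 = 0.09859; g_lr = -0.88/2.84 = -0.3099.
Total gain g = -0.21131.

-0.21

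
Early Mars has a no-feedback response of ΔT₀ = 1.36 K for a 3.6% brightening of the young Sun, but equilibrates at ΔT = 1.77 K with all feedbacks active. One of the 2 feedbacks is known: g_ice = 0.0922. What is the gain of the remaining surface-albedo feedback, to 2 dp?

Amplification A = ΔT/ΔT₀ = 1.77/1.36 = 1.301.
Total gain g = 1 − 1/A = 1 − 1/1.301 = 0.2314.
The known gain is 0.0922.
g_alb = 0.2314 − 0.0922 = 0.14.

0.14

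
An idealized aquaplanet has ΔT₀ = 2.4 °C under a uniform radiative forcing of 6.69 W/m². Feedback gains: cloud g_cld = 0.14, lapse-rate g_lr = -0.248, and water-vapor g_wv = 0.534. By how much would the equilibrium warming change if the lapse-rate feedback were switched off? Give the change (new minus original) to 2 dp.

3.18 °C

Original: g = 0.426, ΔT = 2.4/(1−0.426) = 4.1812 °C.
Without lapse-rate: g' = 0.674, ΔT' = 2.4/(1−0.674) = 7.3620 °C.
Change = 7.3620 − 4.1812 = 3.18 °C.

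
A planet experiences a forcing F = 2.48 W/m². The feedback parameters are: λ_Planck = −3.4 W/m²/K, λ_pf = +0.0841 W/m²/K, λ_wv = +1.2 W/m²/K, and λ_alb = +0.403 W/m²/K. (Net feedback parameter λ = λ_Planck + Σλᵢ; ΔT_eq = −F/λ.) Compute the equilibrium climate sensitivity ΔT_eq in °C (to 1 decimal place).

Net feedback parameter λ = (−3.4) + (+0.0841) + (+1.2) + (+0.403) = -1.7129 W/m²/K.
ΔT = −F/λ = −2.48/(-1.7129) = 1.4 °C.

1.4 °C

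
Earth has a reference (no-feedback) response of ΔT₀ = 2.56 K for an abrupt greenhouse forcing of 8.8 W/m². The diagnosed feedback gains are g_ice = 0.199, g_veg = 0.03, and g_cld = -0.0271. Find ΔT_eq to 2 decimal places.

Total gain g = 0.199 + 0.03 − 0.0271 = 0.2019.
Amplification A = 1/(1 − 0.2019) = 1.253.
ΔT = 2.56 × 1.253 = 3.21 K.

3.21 K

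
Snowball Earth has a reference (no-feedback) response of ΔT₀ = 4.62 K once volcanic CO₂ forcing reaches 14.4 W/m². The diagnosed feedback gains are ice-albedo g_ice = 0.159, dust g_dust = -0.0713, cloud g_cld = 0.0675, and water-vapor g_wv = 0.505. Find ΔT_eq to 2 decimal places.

Total gain g = 0.159 − 0.0713 + 0.0675 + 0.505 = 0.6602.
Amplification A = 1/(1 − 0.6602) = 2.943.
ΔT = 4.62 × 2.943 = 13.60 K.

13.60 K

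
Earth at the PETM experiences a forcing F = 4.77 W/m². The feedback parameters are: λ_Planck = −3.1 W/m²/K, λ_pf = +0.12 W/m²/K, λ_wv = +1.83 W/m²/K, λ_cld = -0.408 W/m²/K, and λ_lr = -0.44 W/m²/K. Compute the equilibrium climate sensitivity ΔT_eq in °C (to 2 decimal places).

Net feedback parameter λ = (−3.1) + (+0.12) + (+1.83) + (-0.408) + (-0.44) = -1.998 W/m²/K.
ΔT = −F/λ = −4.77/(-1.998) = 2.39 °C.

2.39 °C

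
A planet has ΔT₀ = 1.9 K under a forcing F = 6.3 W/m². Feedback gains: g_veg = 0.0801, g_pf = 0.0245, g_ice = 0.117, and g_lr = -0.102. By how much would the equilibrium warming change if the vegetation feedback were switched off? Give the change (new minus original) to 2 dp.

Original: g = 0.1196, ΔT = 1.9/(1−0.1196) = 2.1581 K.
Without vegetation: g' = 0.0395, ΔT' = 1.9/(1−0.0395) = 1.9781 K.
Change = 1.9781 − 2.1581 = -0.18 K.

-0.18 K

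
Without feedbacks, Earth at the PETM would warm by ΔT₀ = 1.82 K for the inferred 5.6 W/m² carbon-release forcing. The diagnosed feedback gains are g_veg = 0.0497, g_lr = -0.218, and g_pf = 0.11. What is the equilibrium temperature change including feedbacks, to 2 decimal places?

Total gain g = 0.0497 − 0.218 + 0.11 = -0.0583.
Amplification A = 1/(1 + 0.0583) = 0.9449.
ΔT = 1.82 × 0.9449 = 1.72 K.

1.72 K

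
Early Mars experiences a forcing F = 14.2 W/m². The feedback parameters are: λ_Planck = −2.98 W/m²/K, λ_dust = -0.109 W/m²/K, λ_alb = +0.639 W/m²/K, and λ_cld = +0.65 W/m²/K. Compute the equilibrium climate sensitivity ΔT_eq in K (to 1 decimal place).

7.9 K

Net feedback parameter λ = (−2.98) + (-0.109) + (+0.639) + (+0.65) = -1.8 W/m²/K.
ΔT = −F/λ = −14.2/(-1.8) = 7.9 K.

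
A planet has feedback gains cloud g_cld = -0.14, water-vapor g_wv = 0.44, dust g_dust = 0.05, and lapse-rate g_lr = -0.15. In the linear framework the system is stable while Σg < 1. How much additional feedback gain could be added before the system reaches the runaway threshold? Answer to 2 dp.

0.80

Current total gain = -0.14 + 0.44 + 0.05 − 0.15 = 0.2.
Margin to runaway = 1 − 0.2 = 0.80.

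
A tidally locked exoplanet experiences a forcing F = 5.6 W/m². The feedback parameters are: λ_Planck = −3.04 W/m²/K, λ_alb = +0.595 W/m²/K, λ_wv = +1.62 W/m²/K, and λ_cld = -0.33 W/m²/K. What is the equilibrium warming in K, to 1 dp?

Net feedback parameter λ = (−3.04) + (+0.595) + (+1.62) + (-0.33) = -1.155 W/m²/K.
ΔT = −F/λ = −5.6/(-1.155) = 4.8 K.

4.8 K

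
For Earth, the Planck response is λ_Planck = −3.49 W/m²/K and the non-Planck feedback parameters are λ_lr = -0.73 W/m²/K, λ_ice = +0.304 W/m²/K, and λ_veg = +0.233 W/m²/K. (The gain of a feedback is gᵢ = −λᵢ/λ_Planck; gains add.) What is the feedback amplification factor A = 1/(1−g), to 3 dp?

Convert to gains: g_lr = -0.73/3.49 = -0.2092; g_ice = 0.304/3.49 = 0.08711; g_veg = 0.233/3.49 = 0.06676.
Total gain g = -0.05533.
A = 1/(1 + 0.05533) = 0.948.

0.948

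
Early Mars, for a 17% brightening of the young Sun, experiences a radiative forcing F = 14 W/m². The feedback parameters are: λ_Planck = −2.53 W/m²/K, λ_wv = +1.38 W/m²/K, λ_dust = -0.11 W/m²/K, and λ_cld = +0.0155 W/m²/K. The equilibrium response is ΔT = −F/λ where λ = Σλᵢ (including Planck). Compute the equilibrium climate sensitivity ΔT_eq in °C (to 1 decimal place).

Net feedback parameter λ = (−2.53) + (+1.38) + (-0.11) + (+0.0155) = -1.2445 W/m²/K.
ΔT = −F/λ = −14/(-1.2445) = 11.2 °C.

11.2 °C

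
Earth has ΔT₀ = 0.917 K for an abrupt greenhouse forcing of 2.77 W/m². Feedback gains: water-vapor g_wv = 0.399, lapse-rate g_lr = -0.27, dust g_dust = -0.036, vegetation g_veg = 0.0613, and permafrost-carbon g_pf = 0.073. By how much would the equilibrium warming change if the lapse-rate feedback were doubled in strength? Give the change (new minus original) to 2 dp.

-0.31 K

Original: g = 0.2273, ΔT = 0.917/(1−0.2273) = 1.1867 K.
With doubled lapse-rate: g' = -0.0427, ΔT' = 0.917/(1+0.0427) = 0.8794 K.
Change = 0.8794 − 1.1867 = -0.31 K.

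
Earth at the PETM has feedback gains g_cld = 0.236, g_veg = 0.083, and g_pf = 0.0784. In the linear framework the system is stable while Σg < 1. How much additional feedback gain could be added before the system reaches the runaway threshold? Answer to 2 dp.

Current total gain = 0.236 + 0.083 + 0.0784 = 0.3974.
Margin to runaway = 1 − 0.3974 = 0.60.

0.60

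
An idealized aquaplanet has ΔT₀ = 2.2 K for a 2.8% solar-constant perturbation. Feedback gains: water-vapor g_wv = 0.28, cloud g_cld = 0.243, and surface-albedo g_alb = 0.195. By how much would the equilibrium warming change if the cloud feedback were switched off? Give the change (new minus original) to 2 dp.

-3.61 K

Original: g = 0.718, ΔT = 2.2/(1−0.718) = 7.8014 K.
Without cloud: g' = 0.475, ΔT' = 2.2/(1−0.475) = 4.1905 K.
Change = 4.1905 − 7.8014 = -3.61 K.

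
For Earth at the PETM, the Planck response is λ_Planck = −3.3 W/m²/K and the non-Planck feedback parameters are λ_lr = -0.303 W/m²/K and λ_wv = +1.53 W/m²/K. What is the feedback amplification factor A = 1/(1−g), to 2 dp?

Convert to gains: g_lr = -0.303/3.3 = -0.09182; g_wv = 1.53/3.3 = 0.4636.
Total gain g = 0.37178.
A = 1/(1 − 0.37178) = 1.59.

1.59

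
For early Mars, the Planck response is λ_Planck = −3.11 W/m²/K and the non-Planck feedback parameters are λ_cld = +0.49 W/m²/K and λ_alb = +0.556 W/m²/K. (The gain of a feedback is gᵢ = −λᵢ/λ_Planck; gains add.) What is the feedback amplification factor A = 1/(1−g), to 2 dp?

1.51

Convert to gains: g_cld = 0.49/3.11 = 0.1576; g_alb = 0.556/3.11 = 0.1788.
Total gain g = 0.3364.
A = 1/(1 − 0.3364) = 1.51.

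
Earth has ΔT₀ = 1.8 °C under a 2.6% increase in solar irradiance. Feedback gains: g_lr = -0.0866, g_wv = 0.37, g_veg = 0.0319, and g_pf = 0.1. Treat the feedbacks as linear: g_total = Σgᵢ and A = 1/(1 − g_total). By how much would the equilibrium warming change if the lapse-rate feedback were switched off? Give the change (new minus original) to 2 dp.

0.54 °C

Original: g = 0.4153, ΔT = 1.8/(1−0.4153) = 3.0785 °C.
Without lapse-rate: g' = 0.5019, ΔT' = 1.8/(1−0.5019) = 3.6137 °C.
Change = 3.6137 − 3.0785 = 0.54 °C.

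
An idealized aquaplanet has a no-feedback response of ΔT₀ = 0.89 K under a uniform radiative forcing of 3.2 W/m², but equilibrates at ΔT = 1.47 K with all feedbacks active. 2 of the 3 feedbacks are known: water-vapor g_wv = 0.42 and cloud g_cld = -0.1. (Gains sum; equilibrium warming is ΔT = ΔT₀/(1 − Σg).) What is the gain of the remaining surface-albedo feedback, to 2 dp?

0.07

Amplification A = ΔT/ΔT₀ = 1.47/0.89 = 1.652.
Total gain g = 1 − 1/A = 1 − 1/1.652 = 0.3947.
Known gains sum to 0.42 − 0.1 = 0.32.
g_alb = 0.3947 − 0.32 = 0.07.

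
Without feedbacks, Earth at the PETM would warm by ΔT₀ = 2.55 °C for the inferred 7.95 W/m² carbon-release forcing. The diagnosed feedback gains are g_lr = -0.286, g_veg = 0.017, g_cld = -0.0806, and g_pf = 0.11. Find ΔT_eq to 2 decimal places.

Total gain g = -0.286 + 0.017 − 0.0806 + 0.11 = -0.2396.
Amplification A = 1/(1 + 0.2396) = 0.8067.
ΔT = 2.55 × 0.8067 = 2.06 °C.

2.06 °C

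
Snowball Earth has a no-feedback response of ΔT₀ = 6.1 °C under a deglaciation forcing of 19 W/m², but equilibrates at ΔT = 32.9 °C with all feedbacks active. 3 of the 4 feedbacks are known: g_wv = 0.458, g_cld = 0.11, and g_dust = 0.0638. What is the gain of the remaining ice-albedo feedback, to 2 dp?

0.18

Amplification A = ΔT/ΔT₀ = 32.9/6.1 = 5.393.
Total gain g = 1 − 1/A = 1 − 1/5.393 = 0.8146.
Known gains sum to 0.458 + 0.11 + 0.0638 = 0.6318.
g_ice = 0.8146 − 0.6318 = 0.18.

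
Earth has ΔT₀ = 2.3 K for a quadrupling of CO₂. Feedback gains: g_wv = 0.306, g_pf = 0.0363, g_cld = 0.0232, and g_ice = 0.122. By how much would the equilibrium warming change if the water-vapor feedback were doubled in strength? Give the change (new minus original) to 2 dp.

6.65 K

Original: g = 0.4875, ΔT = 2.3/(1−0.4875) = 4.4878 K.
With doubled water-vapor: g' = 0.7935, ΔT' = 2.3/(1−0.7935) = 11.1380 K.
Change = 11.1380 − 4.4878 = 6.65 K.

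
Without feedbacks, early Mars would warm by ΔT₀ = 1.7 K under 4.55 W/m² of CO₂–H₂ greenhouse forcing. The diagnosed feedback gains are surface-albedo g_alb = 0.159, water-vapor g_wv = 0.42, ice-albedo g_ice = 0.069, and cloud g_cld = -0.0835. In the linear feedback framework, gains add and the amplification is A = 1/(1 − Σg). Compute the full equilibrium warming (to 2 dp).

Total gain g = 0.159 + 0.42 + 0.069 − 0.0835 = 0.5645.
Amplification A = 1/(1 − 0.5645) = 2.296.
ΔT = 1.7 × 2.296 = 3.90 K.

3.90 K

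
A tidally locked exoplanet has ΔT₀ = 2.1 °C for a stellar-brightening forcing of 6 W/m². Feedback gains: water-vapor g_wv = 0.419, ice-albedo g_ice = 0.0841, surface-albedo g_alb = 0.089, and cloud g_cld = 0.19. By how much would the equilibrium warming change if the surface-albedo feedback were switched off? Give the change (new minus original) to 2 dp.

-2.79 °C

Original: g = 0.7821, ΔT = 2.1/(1−0.7821) = 9.6374 °C.
Without surface-albedo: g' = 0.6931, ΔT' = 2.1/(1−0.6931) = 6.8426 °C.
Change = 6.8426 − 9.6374 = -2.79 °C.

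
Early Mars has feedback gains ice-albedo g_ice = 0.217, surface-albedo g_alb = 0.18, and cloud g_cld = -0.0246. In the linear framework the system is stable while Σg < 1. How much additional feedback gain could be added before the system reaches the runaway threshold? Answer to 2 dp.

0.63

Current total gain = 0.217 + 0.18 − 0.0246 = 0.3724.
Margin to runaway = 1 − 0.3724 = 0.63.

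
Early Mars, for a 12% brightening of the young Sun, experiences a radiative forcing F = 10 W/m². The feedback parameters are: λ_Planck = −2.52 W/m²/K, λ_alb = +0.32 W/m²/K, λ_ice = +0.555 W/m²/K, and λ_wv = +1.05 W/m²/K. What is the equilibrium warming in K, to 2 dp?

16.81 K

Net feedback parameter λ = (−2.52) + (+0.32) + (+0.555) + (+1.05) = -0.595 W/m²/K.
ΔT = −F/λ = −10/(-0.595) = 16.81 K.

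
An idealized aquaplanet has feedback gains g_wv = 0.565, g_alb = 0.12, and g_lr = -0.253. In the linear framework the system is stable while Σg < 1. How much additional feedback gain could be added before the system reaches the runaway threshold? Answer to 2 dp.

Current total gain = 0.565 + 0.12 − 0.253 = 0.432.
Margin to runaway = 1 − 0.432 = 0.57.

0.57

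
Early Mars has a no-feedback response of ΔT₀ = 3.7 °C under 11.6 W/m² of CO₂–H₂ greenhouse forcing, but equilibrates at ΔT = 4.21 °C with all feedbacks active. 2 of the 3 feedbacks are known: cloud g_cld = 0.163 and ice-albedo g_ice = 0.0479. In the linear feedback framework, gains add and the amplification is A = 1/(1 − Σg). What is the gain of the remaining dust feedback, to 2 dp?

-0.09

Amplification A = ΔT/ΔT₀ = 4.21/3.7 = 1.138.
Total gain g = 1 − 1/A = 1 − 1/1.138 = 0.1213.
Known gains sum to 0.163 + 0.0479 = 0.2109.
g_dust = 0.1213 − 0.2109 = -0.09.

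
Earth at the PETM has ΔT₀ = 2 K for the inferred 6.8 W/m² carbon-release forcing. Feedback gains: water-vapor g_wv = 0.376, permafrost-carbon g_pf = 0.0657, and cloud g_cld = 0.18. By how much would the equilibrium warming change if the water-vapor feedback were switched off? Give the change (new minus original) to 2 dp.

Original: g = 0.6217, ΔT = 2/(1−0.6217) = 5.2868 K.
Without water-vapor: g' = 0.2457, ΔT' = 2/(1−0.2457) = 2.6515 K.
Change = 2.6515 − 5.2868 = -2.64 K.

-2.64 K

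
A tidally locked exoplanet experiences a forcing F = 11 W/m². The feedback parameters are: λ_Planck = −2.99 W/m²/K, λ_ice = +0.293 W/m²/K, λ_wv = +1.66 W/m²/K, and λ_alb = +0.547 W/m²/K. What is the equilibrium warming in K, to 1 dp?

Net feedback parameter λ = (−2.99) + (+0.293) + (+1.66) + (+0.547) = -0.49 W/m²/K.
ΔT = −F/λ = −11/(-0.49) = 22.4 K.

22.4 K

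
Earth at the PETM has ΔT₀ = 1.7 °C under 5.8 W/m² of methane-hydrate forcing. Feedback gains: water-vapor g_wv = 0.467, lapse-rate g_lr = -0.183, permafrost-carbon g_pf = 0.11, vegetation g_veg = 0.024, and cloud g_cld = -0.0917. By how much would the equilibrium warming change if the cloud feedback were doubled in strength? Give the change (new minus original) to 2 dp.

Original: g = 0.3263, ΔT = 1.7/(1−0.3263) = 2.5234 °C.
With doubled cloud: g' = 0.2346, ΔT' = 1.7/(1−0.2346) = 2.2211 °C.
Change = 2.2211 − 2.5234 = -0.30 °C.

-0.30 °C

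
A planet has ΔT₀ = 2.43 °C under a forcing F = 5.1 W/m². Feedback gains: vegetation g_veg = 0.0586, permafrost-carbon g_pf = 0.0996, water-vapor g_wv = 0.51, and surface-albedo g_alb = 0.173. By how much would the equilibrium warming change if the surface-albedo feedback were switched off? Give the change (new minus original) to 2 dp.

-7.98 °C

Original: g = 0.8412, ΔT = 2.43/(1−0.8412) = 15.3023 °C.
Without surface-albedo: g' = 0.6682, ΔT' = 2.43/(1−0.6682) = 7.3237 °C.
Change = 7.3237 − 15.3023 = -7.98 °C.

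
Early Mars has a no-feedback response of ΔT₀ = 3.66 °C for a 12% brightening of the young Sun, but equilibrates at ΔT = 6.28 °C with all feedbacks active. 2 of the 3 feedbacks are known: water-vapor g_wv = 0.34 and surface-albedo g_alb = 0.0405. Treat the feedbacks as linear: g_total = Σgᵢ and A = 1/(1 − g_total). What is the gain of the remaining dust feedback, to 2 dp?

Amplification A = ΔT/ΔT₀ = 6.28/3.66 = 1.716.
Total gain g = 1 − 1/A = 1 − 1/1.716 = 0.4172.
Known gains sum to 0.34 + 0.0405 = 0.3805.
g_dust = 0.4172 − 0.3805 = 0.04.

0.04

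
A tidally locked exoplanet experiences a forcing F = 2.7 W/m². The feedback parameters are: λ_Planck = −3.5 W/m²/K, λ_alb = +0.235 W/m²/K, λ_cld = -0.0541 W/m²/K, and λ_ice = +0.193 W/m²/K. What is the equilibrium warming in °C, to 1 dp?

0.9 °C

Net feedback parameter λ = (−3.5) + (+0.235) + (-0.0541) + (+0.193) = -3.1261 W/m²/K.
ΔT = −F/λ = −2.7/(-3.1261) = 0.9 °C.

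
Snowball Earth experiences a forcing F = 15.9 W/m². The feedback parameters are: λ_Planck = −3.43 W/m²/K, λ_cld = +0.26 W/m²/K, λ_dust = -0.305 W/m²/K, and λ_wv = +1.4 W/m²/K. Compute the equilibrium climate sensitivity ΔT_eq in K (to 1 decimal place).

Net feedback parameter λ = (−3.43) + (+0.26) + (-0.305) + (+1.4) = -2.075 W/m²/K.
ΔT = −F/λ = −15.9/(-2.075) = 7.7 K.

7.7 K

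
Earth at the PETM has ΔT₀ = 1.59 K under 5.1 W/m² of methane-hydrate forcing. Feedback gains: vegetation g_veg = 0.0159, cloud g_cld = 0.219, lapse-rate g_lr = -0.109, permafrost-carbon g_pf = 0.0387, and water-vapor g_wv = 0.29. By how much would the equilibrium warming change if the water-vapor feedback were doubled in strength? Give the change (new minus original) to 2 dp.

3.31 K

Original: g = 0.4546, ΔT = 1.59/(1−0.4546) = 2.9153 K.
With doubled water-vapor: g' = 0.7446, ΔT' = 1.59/(1−0.7446) = 6.2255 K.
Change = 6.2255 − 2.9153 = 3.31 K.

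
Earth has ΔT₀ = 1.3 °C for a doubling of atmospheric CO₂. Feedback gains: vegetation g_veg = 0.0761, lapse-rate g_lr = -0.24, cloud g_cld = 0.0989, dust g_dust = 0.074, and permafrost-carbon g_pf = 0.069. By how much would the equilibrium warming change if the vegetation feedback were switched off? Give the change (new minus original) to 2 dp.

-0.11 °C

Original: g = 0.078, ΔT = 1.3/(1−0.078) = 1.4100 °C.
Without vegetation: g' = 0.0019, ΔT' = 1.3/(1−0.0019) = 1.3025 °C.
Change = 1.3025 − 1.4100 = -0.11 °C.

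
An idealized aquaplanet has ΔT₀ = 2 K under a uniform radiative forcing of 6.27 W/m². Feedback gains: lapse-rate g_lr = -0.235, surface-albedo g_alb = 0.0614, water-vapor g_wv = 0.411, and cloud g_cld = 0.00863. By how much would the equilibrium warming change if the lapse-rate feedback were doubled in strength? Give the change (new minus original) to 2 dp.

Original: g = 0.24603, ΔT = 2/(1−0.24603) = 2.6526 K.
With doubled lapse-rate: g' = 0.01103, ΔT' = 2/(1−0.01103) = 2.0223 K.
Change = 2.0223 − 2.6526 = -0.63 K.

-0.63 K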